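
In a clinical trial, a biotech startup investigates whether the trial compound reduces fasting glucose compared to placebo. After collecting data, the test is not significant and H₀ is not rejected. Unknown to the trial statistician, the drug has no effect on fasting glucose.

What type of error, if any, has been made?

The conventional null hypothesis here is that the drug has no effect on fasting glucose.
The test retained a true H₀ — the decision matches the true state.

Neither — the decision is correct.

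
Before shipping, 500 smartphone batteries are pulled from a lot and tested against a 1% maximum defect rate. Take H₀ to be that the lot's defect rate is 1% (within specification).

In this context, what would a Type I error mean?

A Type I error would mean concluding that the lot's defect rate exceeds 1% when in fact the lot's defect rate is 1% (within specification).

A Type I error is rejecting H₀ when H₀ is true.
Here that means rejecting the lot and scrapping or reworking it when actually the lot's defect rate is 1% (within specification).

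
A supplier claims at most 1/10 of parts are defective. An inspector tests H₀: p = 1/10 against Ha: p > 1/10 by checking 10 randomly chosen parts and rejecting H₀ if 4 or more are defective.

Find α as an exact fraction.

The significance level is the probability, assuming p = 1/10, of seeing 4 or more defectives in 10 draws.
Computing the lower-tail complement: 1 − 617003001/625000000 = 7996999/625000000.

7996999/625000000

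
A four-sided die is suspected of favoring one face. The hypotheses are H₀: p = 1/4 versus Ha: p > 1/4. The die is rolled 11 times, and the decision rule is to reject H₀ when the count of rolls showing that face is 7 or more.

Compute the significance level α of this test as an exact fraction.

Under H₀, Y ~ Binomial(11, 1/4), and α = P(Y ≥ 7).
Adding the binomial terms for j = 7 through 11 with p = 1/4 yields 15857/2097152.

15857/2097152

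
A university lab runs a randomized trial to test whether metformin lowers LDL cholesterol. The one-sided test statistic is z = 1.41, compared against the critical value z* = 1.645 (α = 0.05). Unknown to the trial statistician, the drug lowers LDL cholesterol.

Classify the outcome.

The conventional null hypothesis is that the drug has no effect on LDL cholesterol.
Since z = 1.41 ≤ z* = 1.645, H₀ is not rejected.
H₀ is false (actually the drug lowers LDL cholesterol).
Failing to reject a false H₀ is a Type II error.

Type II error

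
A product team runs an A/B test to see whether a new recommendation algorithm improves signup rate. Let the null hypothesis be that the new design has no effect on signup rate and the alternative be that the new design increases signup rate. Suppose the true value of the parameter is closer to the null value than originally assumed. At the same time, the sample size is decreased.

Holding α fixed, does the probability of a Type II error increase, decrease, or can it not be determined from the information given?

When the true parameter is near the null value, the test has a harder time distinguishing Ha from H₀. A smaller sample increases the standard error, so the sampling distributions under H₀ and Ha overlap more. Both changes push β in the same direction.

It increases.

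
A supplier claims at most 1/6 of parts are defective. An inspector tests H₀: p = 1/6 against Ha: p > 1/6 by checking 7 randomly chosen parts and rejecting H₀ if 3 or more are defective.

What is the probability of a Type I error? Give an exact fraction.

Under H₀, X ~ Binomial(7, 1/6); the Type I error rate is P(X ≥ 3).
α = 1 − P(X ≤ 2) = 1 − 3125/3456 = 331/3456.

331/3456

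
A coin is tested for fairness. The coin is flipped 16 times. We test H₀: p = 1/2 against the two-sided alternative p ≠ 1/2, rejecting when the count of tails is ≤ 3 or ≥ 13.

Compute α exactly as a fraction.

Under H₀, Y ~ Binomial(16, 1/2); α is the probability of landing in either tail, P(Y ≤ 3) + P(Y ≥ 13).
Each tail has probability (1 + 16 + 120 + 560)/65536; doubling gives α = 1394/65536 = 697/32768.

697/32768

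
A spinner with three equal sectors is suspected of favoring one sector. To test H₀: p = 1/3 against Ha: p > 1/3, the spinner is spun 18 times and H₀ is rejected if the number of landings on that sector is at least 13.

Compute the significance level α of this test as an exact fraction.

330313/387420489

The Type I error probability is α = P(S ≥ 13) computed under H₀, where S ~ Binomial(18, 1/3).
Summing C(18,j)(1/3)^j(2/3)^{18−j} for j = 13,…,18 gives 330313/387420489.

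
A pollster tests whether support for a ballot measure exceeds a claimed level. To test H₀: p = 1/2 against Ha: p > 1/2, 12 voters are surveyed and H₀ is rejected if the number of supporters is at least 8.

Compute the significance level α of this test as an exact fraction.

The Type I error probability is α = P(X ≥ 8) computed under H₀, where X ~ Binomial(12, 1/2).
Summing the upper tail: (495 + 220 + 66 + 12 + 1) / 2^12 = 794/4096 = 397/2048.

397/2048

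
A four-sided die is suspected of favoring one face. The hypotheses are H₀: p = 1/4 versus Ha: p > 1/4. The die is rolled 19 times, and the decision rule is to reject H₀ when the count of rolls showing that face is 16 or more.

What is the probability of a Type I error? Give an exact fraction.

Under H₀, X ~ Binomial(19, 1/4), and α = P(X ≥ 16).
P(X ≥ 16) = Σ_{j=16}^{19} C(19,j)·(1/4)^j·(3/4)^{19-j} = 1735/17179869184.

1735/17179869184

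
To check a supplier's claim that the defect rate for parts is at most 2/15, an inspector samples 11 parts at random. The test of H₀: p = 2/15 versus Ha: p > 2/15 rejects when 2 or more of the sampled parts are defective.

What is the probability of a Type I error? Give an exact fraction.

α = P(reject H₀ | H₀ true) = P(K ≥ 2 | p = 2/15), K ~ Binomial(11, 2/15).
Via the complement, α = 1 − Σ_{j=0}^{1} C(11,j)(2/15)^j(13/15)^{11-j} = 764941728932/1729951171875.

764941728932/1729951171875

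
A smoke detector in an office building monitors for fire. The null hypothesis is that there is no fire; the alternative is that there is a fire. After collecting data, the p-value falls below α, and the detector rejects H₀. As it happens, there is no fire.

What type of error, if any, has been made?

H₀ was rejected, but H₀ is actually true.
Rejecting a true null hypothesis is a Type I error (false positive).

Type I error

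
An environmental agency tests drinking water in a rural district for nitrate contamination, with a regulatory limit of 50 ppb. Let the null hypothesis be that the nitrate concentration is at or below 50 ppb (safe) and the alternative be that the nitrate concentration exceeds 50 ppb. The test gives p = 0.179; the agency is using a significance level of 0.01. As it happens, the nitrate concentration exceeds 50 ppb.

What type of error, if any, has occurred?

Type II error

Since p = 0.179 ≥ α = 0.01, H₀ is not rejected.
H₀ is false (actually the nitrate concentration exceeds 50 ppb).
Failing to reject a false H₀ is a Type II error.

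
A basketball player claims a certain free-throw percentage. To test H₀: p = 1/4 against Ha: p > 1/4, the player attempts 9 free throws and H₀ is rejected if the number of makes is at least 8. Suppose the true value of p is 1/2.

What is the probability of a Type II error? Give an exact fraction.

A Type II error is failing to reject when Ha holds: with p = 1/2, β = P(S ≤ 7).
Equivalently, β = 1 − P(S ≥ 8) = 251/256.

251/256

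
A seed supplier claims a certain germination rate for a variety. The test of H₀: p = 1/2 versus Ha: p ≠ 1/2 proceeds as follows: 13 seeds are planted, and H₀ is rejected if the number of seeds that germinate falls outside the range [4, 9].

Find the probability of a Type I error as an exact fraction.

189/2048

Under H₀, X ~ Binomial(13, 1/2); α is the probability of landing in either tail, P(X ≤ 3) + P(X ≥ 10).
By symmetry, α = 2·P(X ≤ 3) = 2·(1 + 13 + 78 + 286)/8192 = 756/8192 = 189/2048.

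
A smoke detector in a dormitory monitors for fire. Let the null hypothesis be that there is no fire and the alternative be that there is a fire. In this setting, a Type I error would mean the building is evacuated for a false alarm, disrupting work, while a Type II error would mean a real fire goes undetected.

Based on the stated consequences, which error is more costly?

Type II error

The Type II consequence (a real fire goes undetected) is more severe than the Type I consequence (the building is evacuated for a false alarm, disrupting work).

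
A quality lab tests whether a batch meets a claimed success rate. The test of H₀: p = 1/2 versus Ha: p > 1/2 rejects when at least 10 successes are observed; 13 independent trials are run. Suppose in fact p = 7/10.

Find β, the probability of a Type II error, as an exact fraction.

β = P(fail to reject H₀ | Ha true) = P(Y ≤ 9 | p = 7/10), Y ~ Binomial(13, 7/10).
Equivalently, β = 1 − P(Y ≥ 10) = 579394354239/1000000000000.

579394354239/1000000000000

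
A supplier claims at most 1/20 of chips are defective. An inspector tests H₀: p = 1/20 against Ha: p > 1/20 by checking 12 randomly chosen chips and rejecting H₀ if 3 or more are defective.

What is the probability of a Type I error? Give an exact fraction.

α = P(reject H₀ | H₀ true) = P(X ≥ 3 | p = 1/20), X ~ Binomial(12, 1/20).
α = 1 − P(X ≤ 2) = 1 − 803169679771931/819200000000000 = 16030320228069/819200000000000.

16030320228069/819200000000000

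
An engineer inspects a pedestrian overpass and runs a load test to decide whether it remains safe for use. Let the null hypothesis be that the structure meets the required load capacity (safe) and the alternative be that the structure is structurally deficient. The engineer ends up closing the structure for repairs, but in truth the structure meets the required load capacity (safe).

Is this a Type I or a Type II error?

'Closing the structure for repairs' corresponds to rejecting H₀.
H₀ was rejected but H₀ is true — a Type I error (false positive).

Type I error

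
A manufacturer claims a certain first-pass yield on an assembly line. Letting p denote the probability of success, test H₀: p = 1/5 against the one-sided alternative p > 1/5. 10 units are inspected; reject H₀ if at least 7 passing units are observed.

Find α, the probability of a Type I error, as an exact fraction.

The Type I error probability is α = P(Y ≥ 7) computed under H₀, where Y ~ Binomial(10, 1/5).
Summing C(10,j)(1/5)^j(4/5)^{10−j} for j = 7,…,10 gives 8441/9765625.

8441/9765625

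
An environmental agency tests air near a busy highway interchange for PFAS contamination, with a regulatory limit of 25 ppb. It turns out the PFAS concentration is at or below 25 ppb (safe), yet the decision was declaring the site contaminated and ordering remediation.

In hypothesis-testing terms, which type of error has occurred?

The null hypothesis here is that the PFAS concentration is at or below 25 ppb (safe).
'Declaring the site contaminated and ordering remediation' corresponds to rejecting H₀.
H₀ was rejected but H₀ is true — a Type I error (false positive).

Type I error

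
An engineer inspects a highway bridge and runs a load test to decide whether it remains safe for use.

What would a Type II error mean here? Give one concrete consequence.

With the conventional null hypothesis that the structure meets the required load capacity (safe):
A Type II error is failing to reject H₀ when H₀ is false.
Here that means keeping the structure open when actually the structure is structurally deficient.

A Type II error would mean concluding that the structure meets the required load capacity (safe) (or at least failing to establish that the structure is structurally deficient) when in fact the structure is structurally deficient. Consequence: a deficient structure remains in service and may fail under load.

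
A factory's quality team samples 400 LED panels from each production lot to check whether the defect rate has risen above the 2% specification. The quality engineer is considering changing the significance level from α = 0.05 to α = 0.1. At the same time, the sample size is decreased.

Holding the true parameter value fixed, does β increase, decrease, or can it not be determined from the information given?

Cannot be determined from the information given.

The first change alone would make β decrease; the second alone would make β increase. Which effect dominates depends on the magnitudes, which are not given.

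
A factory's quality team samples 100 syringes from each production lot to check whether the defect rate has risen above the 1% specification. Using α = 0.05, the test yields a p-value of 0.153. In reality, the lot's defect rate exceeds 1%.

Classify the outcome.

Type II error

The conventional null hypothesis is that the lot's defect rate is 1% (within specification).
Since p = 0.153 ≥ α = 0.05, H₀ is not rejected.
H₀ is false (actually the lot's defect rate exceeds 1%).
Failing to reject a false H₀ is a Type II error.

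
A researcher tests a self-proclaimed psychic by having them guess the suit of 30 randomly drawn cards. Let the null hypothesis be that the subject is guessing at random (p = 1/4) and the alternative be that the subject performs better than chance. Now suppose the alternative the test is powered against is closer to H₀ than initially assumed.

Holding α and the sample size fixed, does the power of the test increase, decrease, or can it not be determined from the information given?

It decreases.

A smaller true effect puts the Ha sampling distribution closer to H₀, so more of it falls in the non-rejection region.
Since power = 1 − β and β increases, power decreases.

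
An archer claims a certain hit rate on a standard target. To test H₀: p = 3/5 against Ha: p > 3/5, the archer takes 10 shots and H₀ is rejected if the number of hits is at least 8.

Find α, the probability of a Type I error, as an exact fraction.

Under H₀, S ~ Binomial(10, 3/5), and α = P(S ≥ 8).
Adding the binomial terms for j = 8 through 10 with p = 3/5 yields 1633689/9765625.

1633689/9765625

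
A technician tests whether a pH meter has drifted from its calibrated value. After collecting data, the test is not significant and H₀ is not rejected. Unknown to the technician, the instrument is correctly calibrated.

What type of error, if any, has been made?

No error — this is a correct decision.

The conventional null hypothesis here is that the instrument is correctly calibrated.
The test retained a true H₀ — the decision matches the true state.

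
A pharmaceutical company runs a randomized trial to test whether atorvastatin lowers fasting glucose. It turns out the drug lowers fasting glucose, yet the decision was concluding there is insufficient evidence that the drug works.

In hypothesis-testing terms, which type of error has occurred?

Type II error

The null hypothesis here is that the drug has no effect on fasting glucose.
'Concluding there is insufficient evidence that the drug works' corresponds to failing to reject H₀.
H₀ was not rejected but H₀ is false — a Type II error (false negative).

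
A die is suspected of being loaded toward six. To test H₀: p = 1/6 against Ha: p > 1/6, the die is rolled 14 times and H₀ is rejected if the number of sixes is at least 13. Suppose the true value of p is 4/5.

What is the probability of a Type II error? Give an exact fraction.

β = P(fail to reject H₀ | Ha true) = P(S ≤ 12 | p = 4/5), S ~ Binomial(14, 4/5).
Equivalently, β = 1 − P(S ≥ 13) = 4895556073/6103515625.

4895556073/6103515625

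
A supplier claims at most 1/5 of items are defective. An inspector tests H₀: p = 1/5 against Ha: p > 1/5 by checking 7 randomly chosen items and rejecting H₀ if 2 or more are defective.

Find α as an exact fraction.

33069/78125

The significance level is the probability, assuming p = 1/5, of seeing 2 or more defectives in 7 draws.
Via the complement, α = 1 − Σ_{j=0}^{1} C(7,j)(1/5)^j(4/5)^{7-j} = 33069/78125.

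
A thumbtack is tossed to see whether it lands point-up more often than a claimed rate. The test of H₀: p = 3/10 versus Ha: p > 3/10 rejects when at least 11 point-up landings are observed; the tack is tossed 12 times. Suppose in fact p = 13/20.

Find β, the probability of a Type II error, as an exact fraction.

β = P(fail to reject H₀ | Ha true) = P(Y ≤ 10 | p = 13/20), Y ~ Binomial(12, 13/20).
Summing C(12,j)·(13/20)^j·(7/20)^{12-j} for j = 0..10 gives 3922160441778411/4096000000000000.

3922160441778411/4096000000000000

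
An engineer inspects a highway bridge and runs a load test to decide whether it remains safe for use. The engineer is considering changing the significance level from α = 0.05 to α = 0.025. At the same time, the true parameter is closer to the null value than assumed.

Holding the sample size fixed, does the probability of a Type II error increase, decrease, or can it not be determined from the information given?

A smaller α moves the rejection region further into the tail. With the alternative true, more outcomes now fall outside the rejection region, so failing to reject becomes more likely. A smaller departure from H₀ means the test statistic under Ha is distributed closer to where it would be under H₀; rejection becomes less likely. Both changes push β in the same direction.

It increases.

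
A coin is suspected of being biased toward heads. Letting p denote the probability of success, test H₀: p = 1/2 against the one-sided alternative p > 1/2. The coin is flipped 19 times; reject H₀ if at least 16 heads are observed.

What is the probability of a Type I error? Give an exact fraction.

145/65536

The Type I error probability is α = P(S ≥ 16) computed under H₀, where S ~ Binomial(19, 1/2).
P(S ≥ 16) = [C(19,16) + C(19,17) + C(19,18) + C(19,19)] / 2^19 = (969 + 171 + 19 + 1) / 524288 = 1160/524288 = 145/65536.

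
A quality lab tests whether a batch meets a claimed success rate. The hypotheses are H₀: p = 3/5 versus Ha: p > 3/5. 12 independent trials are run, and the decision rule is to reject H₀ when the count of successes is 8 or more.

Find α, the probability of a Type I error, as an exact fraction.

α = P(reject H₀ | H₀ true) = P(K ≥ 8 | p = 3/5), with K ~ Binomial(12, 3/5).
Adding the binomial terms for j = 8 through 12 with p = 3/5 yields 21395421/48828125.

21395421/48828125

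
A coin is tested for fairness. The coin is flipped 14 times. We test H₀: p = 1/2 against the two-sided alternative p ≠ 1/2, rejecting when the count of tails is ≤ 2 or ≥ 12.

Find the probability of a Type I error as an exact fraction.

53/4096

The significance level is the null-hypothesis probability of the rejection region {≤2} ∪ {≥12}.
Each tail has probability (1 + 14 + 91)/16384; doubling gives α = 212/16384 = 53/4096.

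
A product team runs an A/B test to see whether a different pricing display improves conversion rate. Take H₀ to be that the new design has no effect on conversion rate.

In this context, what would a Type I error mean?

A Type I error would mean concluding that the new design increases conversion rate when in fact the new design has no effect on conversion rate.

A Type I error is rejecting H₀ when H₀ is true.
Here that means shipping the new feature to all users when actually the new design has no effect on conversion rate.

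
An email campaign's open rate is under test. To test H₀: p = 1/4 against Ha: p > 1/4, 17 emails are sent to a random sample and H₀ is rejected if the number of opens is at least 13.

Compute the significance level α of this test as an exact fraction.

α = P(reject H₀ | H₀ true) = P(K ≥ 13 | p = 1/4), with K ~ Binomial(17, 1/4).
Adding the binomial terms for j = 13 through 17 with p = 1/4 yields 3319/268435456.

3319/268435456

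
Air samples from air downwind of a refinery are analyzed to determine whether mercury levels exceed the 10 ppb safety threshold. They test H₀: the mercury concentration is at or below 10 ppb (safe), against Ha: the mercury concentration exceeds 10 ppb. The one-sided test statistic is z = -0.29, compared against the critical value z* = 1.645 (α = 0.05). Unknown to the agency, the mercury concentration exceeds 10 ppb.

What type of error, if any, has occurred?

Since z = -0.29 ≤ z* = 1.645, H₀ is not rejected.
H₀ is false (actually the mercury concentration exceeds 10 ppb).
Failing to reject a false H₀ is a Type II error.

Type II error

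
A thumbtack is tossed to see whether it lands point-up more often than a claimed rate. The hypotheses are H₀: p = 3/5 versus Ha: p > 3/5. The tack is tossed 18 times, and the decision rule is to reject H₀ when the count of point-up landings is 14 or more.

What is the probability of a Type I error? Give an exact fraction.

71844977349/762939453125

Under H₀, K ~ Binomial(18, 3/5), and α = P(K ≥ 14).
P(K ≥ 14) = Σ_{j=14}^{18} C(18,j)·(3/5)^j·(2/5)^{18-j} = 71844977349/762939453125.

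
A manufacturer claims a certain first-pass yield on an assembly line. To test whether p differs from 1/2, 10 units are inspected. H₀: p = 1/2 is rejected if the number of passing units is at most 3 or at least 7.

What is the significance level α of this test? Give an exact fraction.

11/32

Under H₀, Y ~ Binomial(10, 1/2); α is the probability of landing in either tail, P(Y ≤ 3) + P(Y ≥ 7).
By symmetry, α = 2·P(Y ≤ 3) = 2·(1 + 10 + 45 + 120)/1024 = 352/1024 = 11/32.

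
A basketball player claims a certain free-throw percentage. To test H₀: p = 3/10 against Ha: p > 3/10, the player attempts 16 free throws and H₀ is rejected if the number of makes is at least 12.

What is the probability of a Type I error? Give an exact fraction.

Under H₀, X ~ Binomial(16, 3/10), and α = P(X ≥ 12).
Summing C(16,j)(3/10)^j(7/10)^{16−j} for j = 12,…,16 gives 531662610897/2000000000000000.

531662610897/2000000000000000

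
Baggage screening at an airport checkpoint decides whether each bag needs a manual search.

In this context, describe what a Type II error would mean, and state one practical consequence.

With the conventional null hypothesis that the bag contains no prohibited items:
A Type II error is failing to reject H₀ when H₀ is false.
Here that means letting the bag through when actually the bag contains a prohibited item.

A Type II error would mean concluding that the bag contains no prohibited items (or at least failing to establish that the bag contains a prohibited item) when in fact the bag contains a prohibited item. Consequence: a prohibited item passes through security undetected.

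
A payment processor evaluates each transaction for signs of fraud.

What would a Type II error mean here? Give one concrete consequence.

With the conventional null hypothesis that the transaction is legitimate:
A Type II error is failing to reject H₀ when H₀ is false.
Here that means approving the transaction when actually the transaction is fraudulent.

A Type II error would mean concluding that the transaction is legitimate (or at least failing to establish that the transaction is fraudulent) when in fact the transaction is fraudulent. Consequence: a fraudulent charge goes through and the bank absorbs the loss.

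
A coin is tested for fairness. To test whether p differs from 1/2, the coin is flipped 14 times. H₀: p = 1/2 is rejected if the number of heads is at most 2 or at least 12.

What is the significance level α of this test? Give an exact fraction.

α = P(Y ≤ 2 or Y ≥ 12 | p = 1/2), Y ~ Binomial(14, 1/2).
Each tail has probability (1 + 14 + 91)/16384; doubling gives α = 212/16384 = 53/4096.

53/4096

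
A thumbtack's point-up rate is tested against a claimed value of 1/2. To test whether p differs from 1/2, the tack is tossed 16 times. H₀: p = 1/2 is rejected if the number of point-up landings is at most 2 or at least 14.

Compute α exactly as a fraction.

137/32768

Under H₀, X ~ Binomial(16, 1/2); α is the probability of landing in either tail, P(X ≤ 2) + P(X ≥ 14).
By symmetry, α = 2·P(X ≤ 2) = 2·(1 + 16 + 120)/65536 = 274/65536 = 137/32768.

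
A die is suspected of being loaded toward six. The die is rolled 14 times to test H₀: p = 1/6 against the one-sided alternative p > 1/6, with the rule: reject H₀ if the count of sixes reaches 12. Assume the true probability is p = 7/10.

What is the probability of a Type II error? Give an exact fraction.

Under the alternative p = 7/10, X ~ Binomial(14, 7/10); β is the probability the test does not reject, P(X < 12).
Summing C(14,j)·(7/10)^j·(3/10)^{14-j} for j = 0..11 gives 41958212136219/50000000000000.

41958212136219/50000000000000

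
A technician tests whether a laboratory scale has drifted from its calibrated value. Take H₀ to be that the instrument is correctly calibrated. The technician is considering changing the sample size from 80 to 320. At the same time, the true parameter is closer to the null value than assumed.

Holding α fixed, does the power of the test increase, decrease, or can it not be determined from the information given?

Cannot be determined from the information given.

The first change alone would make β decrease; the second alone would make β increase. Which effect dominates depends on the magnitudes, which are not given.
Since power = 1 − β, the effect on power is likewise indeterminate.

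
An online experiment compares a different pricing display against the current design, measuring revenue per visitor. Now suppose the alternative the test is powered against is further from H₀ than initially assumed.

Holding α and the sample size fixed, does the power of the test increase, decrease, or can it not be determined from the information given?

It increases.

A larger true effect moves the Ha sampling distribution further from the H₀ critical value, making rejection more likely when Ha is true.
Since power = 1 − β and β decreases, power increases.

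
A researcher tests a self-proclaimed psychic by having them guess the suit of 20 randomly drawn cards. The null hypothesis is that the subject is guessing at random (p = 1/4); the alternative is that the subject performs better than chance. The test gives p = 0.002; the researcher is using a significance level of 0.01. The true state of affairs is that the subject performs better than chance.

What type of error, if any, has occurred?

Neither — the decision is correct.

Since p = 0.002 < α = 0.01, H₀ is rejected.
H₀ is false (actually the subject performs better than chance).
The decision matches the true state — no error.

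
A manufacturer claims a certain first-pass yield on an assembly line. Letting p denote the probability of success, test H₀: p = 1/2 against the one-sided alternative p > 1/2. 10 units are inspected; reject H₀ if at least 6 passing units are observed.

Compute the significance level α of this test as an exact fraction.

193/512

Under H₀, K ~ Binomial(10, 1/2), and α = P(K ≥ 6).
That's C(10,6) + C(10,7) + C(10,8) + C(10,9) + C(10,10) over 2^10, i.e. (210 + 120 + 45 + 10 + 1)/1024 = 386/1024 = 193/512.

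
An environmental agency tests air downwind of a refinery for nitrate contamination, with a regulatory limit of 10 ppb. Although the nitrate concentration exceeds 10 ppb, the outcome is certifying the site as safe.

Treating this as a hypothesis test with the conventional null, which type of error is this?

Type II error

The null hypothesis here is that the nitrate concentration is at or below 10 ppb (safe).
'Certifying the site as safe' corresponds to failing to reject H₀.
H₀ was not rejected but H₀ is false — a Type II error (false negative).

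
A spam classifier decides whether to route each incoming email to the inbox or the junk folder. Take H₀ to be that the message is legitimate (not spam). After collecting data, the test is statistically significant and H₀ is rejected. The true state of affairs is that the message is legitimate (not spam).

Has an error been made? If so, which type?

Type I error

H₀ was rejected, but H₀ is actually true.
Rejecting a true null hypothesis is a Type I error (false positive).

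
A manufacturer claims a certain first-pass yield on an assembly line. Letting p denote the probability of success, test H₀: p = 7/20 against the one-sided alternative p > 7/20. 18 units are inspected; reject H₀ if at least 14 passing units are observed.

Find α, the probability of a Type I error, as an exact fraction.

α = P(reject H₀ | H₀ true) = P(X ≥ 14 | p = 7/20), with X ~ Binomial(18, 7/20).
Adding the binomial terms for j = 14 through 18 with p = 7/20 yields 3435049976681085371/13107200000000000000000.

3435049976681085371/13107200000000000000000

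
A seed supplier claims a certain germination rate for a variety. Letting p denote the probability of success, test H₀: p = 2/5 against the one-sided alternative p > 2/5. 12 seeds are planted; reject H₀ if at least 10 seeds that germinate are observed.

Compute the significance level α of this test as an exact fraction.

137216/48828125

α = P(reject H₀ | H₀ true) = P(Y ≥ 10 | p = 2/5), with Y ~ Binomial(12, 2/5).
Adding the binomial terms for j = 10 through 12 with p = 2/5 yields 137216/48828125.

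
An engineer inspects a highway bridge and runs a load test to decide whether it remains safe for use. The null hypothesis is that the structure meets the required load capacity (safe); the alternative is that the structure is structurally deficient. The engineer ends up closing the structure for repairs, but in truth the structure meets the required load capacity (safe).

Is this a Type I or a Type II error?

Type I error

'Closing the structure for repairs' corresponds to rejecting H₀.
H₀ was rejected but H₀ is true — a Type I error (false positive).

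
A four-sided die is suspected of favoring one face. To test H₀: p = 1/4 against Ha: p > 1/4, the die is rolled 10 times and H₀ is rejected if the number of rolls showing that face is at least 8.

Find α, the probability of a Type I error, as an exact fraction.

109/262144

Under H₀, K ~ Binomial(10, 1/4), and α = P(K ≥ 8).
P(K ≥ 8) = Σ_{j=8}^{10} C(10,j)·(1/4)^j·(3/4)^{10-j} = 109/262144.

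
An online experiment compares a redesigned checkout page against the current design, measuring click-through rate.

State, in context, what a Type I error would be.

With the conventional null hypothesis that the new design has no effect on click-through rate:
A Type I error is rejecting H₀ when H₀ is true.
Here that means shipping the new feature to all users when actually the new design has no effect on click-through rate.

A Type I error would mean concluding that the new design increases click-through rate when in fact the new design has no effect on click-through rate.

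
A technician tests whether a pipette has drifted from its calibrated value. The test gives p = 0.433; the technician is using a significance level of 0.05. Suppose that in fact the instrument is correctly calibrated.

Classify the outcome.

Neither — the decision is correct.

The conventional null hypothesis is that the instrument is correctly calibrated.
Since p = 0.433 ≥ α = 0.05, H₀ is not rejected.
H₀ is true (actually the instrument is correctly calibrated).
The decision matches the true state — no error.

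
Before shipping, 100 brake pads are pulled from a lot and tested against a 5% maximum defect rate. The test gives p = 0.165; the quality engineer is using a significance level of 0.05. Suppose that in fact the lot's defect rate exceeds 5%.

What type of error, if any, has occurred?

Type II error

The conventional null hypothesis is that the lot's defect rate is 5% (within specification).
Since p = 0.165 ≥ α = 0.05, H₀ is not rejected.
H₀ is false (actually the lot's defect rate exceeds 5%).
Failing to reject a false H₀ is a Type II error.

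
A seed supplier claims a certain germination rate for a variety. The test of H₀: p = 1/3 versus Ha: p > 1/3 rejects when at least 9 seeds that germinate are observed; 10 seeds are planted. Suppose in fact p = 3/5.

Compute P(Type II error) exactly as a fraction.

A Type II error is failing to reject when Ha holds: with p = 3/5, β = P(S ≤ 8).
Equivalently, β = 1 − P(S ≥ 9) = 9312916/9765625.

9312916/9765625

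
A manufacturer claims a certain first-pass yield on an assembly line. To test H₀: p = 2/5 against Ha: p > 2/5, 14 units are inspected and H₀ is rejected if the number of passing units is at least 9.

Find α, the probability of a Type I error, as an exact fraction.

α = P(reject H₀ | H₀ true) = P(X ≥ 9 | p = 2/5), with X ~ Binomial(14, 2/5).
P(X ≥ 9) = Σ_{j=9}^{14} C(14,j)·(2/5)^j·(3/5)^{14-j} = 355950592/6103515625.

355950592/6103515625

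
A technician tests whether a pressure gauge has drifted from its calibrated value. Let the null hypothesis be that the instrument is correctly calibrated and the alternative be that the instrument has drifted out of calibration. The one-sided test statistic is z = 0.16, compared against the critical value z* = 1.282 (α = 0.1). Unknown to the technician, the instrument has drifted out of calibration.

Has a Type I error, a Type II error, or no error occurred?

Type II error

Since z = 0.16 ≤ z* = 1.282, H₀ is not rejected.
H₀ is false (actually the instrument has drifted out of calibration).
Failing to reject a false H₀ is a Type II error.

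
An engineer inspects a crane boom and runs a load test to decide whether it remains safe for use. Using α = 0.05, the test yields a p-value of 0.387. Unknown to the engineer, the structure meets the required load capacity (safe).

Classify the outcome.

Neither — the decision is correct.

The conventional null hypothesis is that the structure meets the required load capacity (safe).
Since p = 0.387 ≥ α = 0.05, H₀ is not rejected.
H₀ is true (actually the structure meets the required load capacity (safe)).
The decision matches the true state — no error.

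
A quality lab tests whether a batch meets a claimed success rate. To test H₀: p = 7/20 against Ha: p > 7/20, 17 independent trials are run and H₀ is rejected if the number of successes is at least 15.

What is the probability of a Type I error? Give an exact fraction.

Under H₀, X ~ Binomial(17, 7/20), and α = P(X ≥ 15).
Adding the binomial terms for j = 15 through 17 with p = 7/20 yields 5834753095719947/655360000000000000000.

5834753095719947/655360000000000000000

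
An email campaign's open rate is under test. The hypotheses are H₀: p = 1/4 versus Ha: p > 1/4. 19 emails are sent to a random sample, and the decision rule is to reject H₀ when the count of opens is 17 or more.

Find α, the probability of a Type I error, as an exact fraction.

1597/274877906944

The Type I error probability is α = P(S ≥ 17) computed under H₀, where S ~ Binomial(19, 1/4).
Adding the binomial terms for j = 17 through 19 with p = 1/4 yields 1597/274877906944.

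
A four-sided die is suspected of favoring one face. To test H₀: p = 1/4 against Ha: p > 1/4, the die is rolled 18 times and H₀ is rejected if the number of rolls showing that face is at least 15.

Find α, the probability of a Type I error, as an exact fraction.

The Type I error probability is α = P(S ≥ 15) computed under H₀, where S ~ Binomial(18, 1/4).
Adding the binomial terms for j = 15 through 18 with p = 1/4 yields 2933/8589934592.

2933/8589934592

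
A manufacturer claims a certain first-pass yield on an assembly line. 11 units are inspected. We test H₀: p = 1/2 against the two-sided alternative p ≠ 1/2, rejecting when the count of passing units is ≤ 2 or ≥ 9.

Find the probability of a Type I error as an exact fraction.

67/1024

α = P(K ≤ 2 or K ≥ 9 | p = 1/2), K ~ Binomial(11, 1/2).
The two tails are symmetric, so α = 2·(1 + 11 + 55)/2^11 = 134/2048 = 67/1024.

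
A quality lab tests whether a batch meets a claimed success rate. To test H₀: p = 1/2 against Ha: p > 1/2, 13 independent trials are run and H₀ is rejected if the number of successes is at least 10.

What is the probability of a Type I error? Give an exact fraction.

189/4096

The Type I error probability is α = P(K ≥ 10) computed under H₀, where K ~ Binomial(13, 1/2).
Summing the upper tail: (286 + 78 + 13 + 1) / 2^13 = 378/8192 = 189/4096.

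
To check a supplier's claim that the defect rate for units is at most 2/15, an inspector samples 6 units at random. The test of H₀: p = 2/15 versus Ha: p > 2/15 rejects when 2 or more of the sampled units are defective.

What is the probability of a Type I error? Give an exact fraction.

84332/455625

Under H₀, Y ~ Binomial(6, 2/15); the Type I error rate is P(Y ≥ 2).
Via the complement, α = 1 − Σ_{j=0}^{1} C(6,j)(2/15)^j(13/15)^{6-j} = 84332/455625.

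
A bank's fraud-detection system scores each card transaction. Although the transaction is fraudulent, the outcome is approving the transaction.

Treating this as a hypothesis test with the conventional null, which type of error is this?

The null hypothesis here is that the transaction is legitimate.
'Approving the transaction' corresponds to failing to reject H₀.
H₀ was not rejected but H₀ is false — a Type II error (false negative).

Type II error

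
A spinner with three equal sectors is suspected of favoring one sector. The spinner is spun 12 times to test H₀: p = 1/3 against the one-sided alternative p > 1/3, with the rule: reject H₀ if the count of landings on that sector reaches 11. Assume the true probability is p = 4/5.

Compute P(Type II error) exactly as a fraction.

A Type II error is failing to reject when Ha holds: with p = 4/5, β = P(K ≤ 10).
Equivalently, β = 1 − P(K ≥ 11) = 177031761/244140625.

177031761/244140625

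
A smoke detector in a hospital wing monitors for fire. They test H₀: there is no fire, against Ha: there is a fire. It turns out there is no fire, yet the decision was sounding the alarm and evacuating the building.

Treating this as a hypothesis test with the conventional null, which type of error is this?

Type I error

'Sounding the alarm and evacuating the building' corresponds to rejecting H₀.
H₀ was rejected but H₀ is true — a Type I error (false positive).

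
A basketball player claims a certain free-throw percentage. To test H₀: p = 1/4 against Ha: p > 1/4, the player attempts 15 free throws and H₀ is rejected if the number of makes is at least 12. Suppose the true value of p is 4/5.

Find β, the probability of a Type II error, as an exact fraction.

10737240461/30517578125

β = P(fail to reject H₀ | Ha true) = P(S ≤ 11 | p = 4/5), S ~ Binomial(15, 4/5).
Summing C(15,j)·(4/5)^j·(1/5)^{15-j} for j = 0..11 gives 10737240461/30517578125.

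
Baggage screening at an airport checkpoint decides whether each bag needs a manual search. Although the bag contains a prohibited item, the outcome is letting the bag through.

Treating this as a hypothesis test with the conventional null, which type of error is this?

The null hypothesis here is that the bag contains no prohibited items.
'Letting the bag through' corresponds to failing to reject H₀.
H₀ was not rejected but H₀ is false — a Type II error (false negative).

Type II error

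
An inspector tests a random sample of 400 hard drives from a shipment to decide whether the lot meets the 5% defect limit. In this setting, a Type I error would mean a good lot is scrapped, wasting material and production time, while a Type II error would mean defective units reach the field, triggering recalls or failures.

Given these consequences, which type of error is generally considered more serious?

The Type II consequence (defective units reach the field, triggering recalls or failures) is more severe than the Type I consequence (a good lot is scrapped, wasting material and production time).

Type II error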